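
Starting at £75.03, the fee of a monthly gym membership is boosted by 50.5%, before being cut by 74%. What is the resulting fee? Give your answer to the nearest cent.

£29.36

Each change multiplies by a factor: 1.505 × 0.26 = 0.3913.
£75.03 × 0.3913 = £29.359239 ≈ £29.36.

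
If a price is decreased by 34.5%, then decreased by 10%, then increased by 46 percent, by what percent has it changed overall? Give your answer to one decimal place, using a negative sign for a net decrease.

-13.9%

A 34.5% decrease multiplies by 0.655.
Then a 10% decrease: 0.655 × 0.9 = 0.5895.
Then a 46% increase: 0.5895 × 1.46 = 0.86067.
Overall factor 0.86067, i.e. -13.9%.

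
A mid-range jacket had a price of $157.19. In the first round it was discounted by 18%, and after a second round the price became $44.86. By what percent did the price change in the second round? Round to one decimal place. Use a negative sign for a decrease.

After the first round: $157.19 × 0.82 = $128.8958.
Second-round multiplier: $44.86 ÷ $128.8958 ≈ 0.34803.
That is a change of -65.2%.

-65.2%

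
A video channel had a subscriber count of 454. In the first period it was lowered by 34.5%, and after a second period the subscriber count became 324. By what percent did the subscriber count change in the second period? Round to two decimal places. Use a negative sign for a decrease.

After the first period: 454 × 0.655 = 297.37.
Second-period multiplier: 324 ÷ 297.37 ≈ 1.089552.
That is a change of 8.96%.

8.96%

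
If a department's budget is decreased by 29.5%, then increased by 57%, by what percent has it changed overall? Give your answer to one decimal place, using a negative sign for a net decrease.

10.7%

The combined multiplier is 0.705 × 1.57 = 1.10685.
That corresponds to an increase of 10.7%.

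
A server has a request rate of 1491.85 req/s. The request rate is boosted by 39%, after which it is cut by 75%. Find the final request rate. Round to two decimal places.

After the 39% increase: 1491.85 × 1.39 = 2073.6715.
75% decrease: 2073.6715 × 0.25 = 518.417875 ≈ 518.42.

518.42 req/s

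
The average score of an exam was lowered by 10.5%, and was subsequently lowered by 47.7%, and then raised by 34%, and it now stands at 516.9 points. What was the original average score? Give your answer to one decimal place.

824.1 points

The overall multiplier applied was 0.895 × 0.523 × 1.34 = 0.6272339.
So the original average score was 516.9 ÷ 0.6272339 ≈ 824.1 points.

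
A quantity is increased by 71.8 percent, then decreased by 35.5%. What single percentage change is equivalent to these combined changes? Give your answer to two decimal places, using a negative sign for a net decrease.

10.81%

The combined multiplier is 1.718 × 0.645 = 1.10811.
That corresponds to an increase of 10.81%.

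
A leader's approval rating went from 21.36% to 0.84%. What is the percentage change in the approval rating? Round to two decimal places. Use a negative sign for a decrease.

The change is 0.84 − 21.36 = -20.52 percentage points.
Relative to the original 21.36%, that is -20.52 ÷ 21.36 ≈ -96.07%.

-96.07%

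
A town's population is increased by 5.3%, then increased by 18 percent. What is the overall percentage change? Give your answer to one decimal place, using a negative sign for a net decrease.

A 5.3% increase multiplies by 1.053.
Then an 18% increase: 1.053 × 1.18 = 1.24254.
Overall factor 1.24254, i.e. 24.3%.

24.3%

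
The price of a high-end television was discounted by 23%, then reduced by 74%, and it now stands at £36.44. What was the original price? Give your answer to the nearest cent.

£182.02

Undoing the 74% decrease: £36.44 ÷ 0.26 ≈ £140.153846.
Undoing the 23% decrease: £140.153846 ÷ 0.77 ≈ £182.02.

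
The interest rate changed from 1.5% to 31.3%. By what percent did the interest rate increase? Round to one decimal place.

1986.7%

The change is 31.3 − 1.5 = 29.8 percentage points.
Relative to the original 1.5%, that is 29.8 ÷ 1.5 ≈ 1986.7%.
So the interest rate rose by 1986.7%.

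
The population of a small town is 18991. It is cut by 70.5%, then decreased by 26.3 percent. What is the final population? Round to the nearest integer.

4129

70.5% decrease: 18991 × 0.295 = 5602.345.
After the 26.3% decrease: 5602.345 × 0.737 = 4128.928265 ≈ 4129.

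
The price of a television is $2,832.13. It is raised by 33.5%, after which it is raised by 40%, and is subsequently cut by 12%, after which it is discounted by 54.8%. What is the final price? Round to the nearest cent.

$2,105.44

Each change multiplies by a factor: 1.335 × 1.4 × 0.88 × 0.452 = 0.74341344.
$2,832.13 × 0.74341344 = $2105.4435058272 ≈ $2,105.44.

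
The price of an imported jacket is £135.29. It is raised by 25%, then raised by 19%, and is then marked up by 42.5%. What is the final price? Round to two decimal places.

£286.77

Apply the 25% increase: £135.29 × 1.25 = £169.1125.
Apply the 19% increase: £169.1125 × 1.19 = £201.243875.
After the 42.5% increase: £201.243875 × 1.425 = £286.772521875 ≈ £286.77.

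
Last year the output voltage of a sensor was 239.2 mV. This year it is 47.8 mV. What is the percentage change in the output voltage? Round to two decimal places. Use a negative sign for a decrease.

-80.02%

Change: 47.8 − 239.2 = -191.4.
Relative to the original: -191.4 ÷ 239.2 ≈ -80.02%.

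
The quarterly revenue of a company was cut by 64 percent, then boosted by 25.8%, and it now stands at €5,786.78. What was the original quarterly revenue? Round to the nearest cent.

€12,777.73

The overall multiplier applied was 0.36 × 1.258 = 0.45288.
So the original quarterly revenue was €5,786.78 ÷ 0.45288 ≈ €12,777.73.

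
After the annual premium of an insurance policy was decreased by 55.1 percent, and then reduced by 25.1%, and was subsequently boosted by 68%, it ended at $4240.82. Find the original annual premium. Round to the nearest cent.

The overall multiplier applied was 0.449 × 0.749 × 1.68 = 0.56498568.
So the original annual premium was $4240.82 ÷ 0.56498568 ≈ $7506.07.

$7506.07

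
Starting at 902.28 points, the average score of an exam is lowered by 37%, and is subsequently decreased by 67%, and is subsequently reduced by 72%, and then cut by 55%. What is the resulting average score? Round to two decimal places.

23.64 points

Each change multiplies by a factor: 0.63 × 0.33 × 0.28 × 0.45 = 0.0261954.
902.28 × 0.0261954 = 23.635585512 ≈ 23.64.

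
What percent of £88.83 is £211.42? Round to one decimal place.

£211.42 ÷ £88.83 ≈ 238.0%.

238.0%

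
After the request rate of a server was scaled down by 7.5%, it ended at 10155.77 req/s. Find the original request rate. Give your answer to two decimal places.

10979.21 req/s

The overall multiplier applied was 0.925.
So the original request rate was 10155.77 ÷ 0.925 ≈ 10979.21 req/s.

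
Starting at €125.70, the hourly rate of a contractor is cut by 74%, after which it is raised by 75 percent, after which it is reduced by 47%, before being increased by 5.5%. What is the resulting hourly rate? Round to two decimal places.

€31.98

After the 74% decrease: €125.70 × 0.26 = €32.682.
Apply the 75% increase: €32.682 × 1.75 = €57.1935.
After the 47% decrease: €57.1935 × 0.53 = €30.312555.
After the 5.5% increase: €30.312555 × 1.055 = €31.979745525 ≈ €31.98.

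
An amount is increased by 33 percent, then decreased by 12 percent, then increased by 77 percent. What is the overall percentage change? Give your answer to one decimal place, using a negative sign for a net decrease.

A 33% increase multiplies by 1.33.
Then a 12% decrease: 1.33 × 0.88 = 1.1704.
Then a 77% increase: 1.1704 × 1.77 = 2.071608.
Overall factor 2.071608, i.e. 107.2%.

107.2%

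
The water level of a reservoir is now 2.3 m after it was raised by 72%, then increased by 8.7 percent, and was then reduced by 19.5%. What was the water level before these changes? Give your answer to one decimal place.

1.5 m

Undoing the 19.5% decrease: 2.3 ÷ 0.805 ≈ 2.857143.
Undoing the 8.7% increase: 2.857143 ÷ 1.087 ≈ 2.628466.
Undoing the 72% increase: 2.628466 ÷ 1.72 ≈ 1.5 m.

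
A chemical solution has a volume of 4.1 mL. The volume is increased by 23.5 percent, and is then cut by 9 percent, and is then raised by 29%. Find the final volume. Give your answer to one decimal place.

After the 23.5% increase: 4.1 × 1.235 = 5.0635.
Apply the 9% decrease: 5.0635 × 0.91 = 4.607785.
After the 29% increase: 4.607785 × 1.29 = 5.94404265 ≈ 5.9.

5.9 mL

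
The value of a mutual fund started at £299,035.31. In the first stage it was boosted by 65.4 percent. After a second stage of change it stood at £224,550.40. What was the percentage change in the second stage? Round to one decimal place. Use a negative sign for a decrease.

-54.6%

After the first stage: £299,035.31 × 1.654 = £494604.40274.
Second-stage multiplier: £224,550.40 ÷ £494604.40274 ≈ 0.454.
That is a change of -54.6%.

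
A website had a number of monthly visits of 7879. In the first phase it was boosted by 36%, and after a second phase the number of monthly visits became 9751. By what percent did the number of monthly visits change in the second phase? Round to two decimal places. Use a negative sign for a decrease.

After the first phase: 7879 × 1.36 = 10715.44.
Second-phase multiplier: 9751 ÷ 10715.44 ≈ 0.909995.
That is a change of -9.00%.

-9.00%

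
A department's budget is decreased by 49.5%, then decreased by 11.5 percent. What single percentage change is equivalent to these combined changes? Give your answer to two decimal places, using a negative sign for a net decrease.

The combined multiplier is 0.505 × 0.885 = 0.446925.
That corresponds to a decrease of 55.31%.

-55.31%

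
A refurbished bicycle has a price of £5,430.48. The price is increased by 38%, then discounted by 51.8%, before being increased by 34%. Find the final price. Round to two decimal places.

£4,840.27

Each change multiplies by a factor: 1.38 × 0.482 × 1.34 = 0.8913144.
£5,430.48 × 0.8913144 = £4840.265022912 ≈ £4,840.27.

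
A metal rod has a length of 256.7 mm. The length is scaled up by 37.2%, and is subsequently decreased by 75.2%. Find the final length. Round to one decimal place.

87.3 mm

37.2% increase: 256.7 × 1.372 = 352.1924.
Apply the 75.2% decrease: 352.1924 × 0.248 = 87.3437152 ≈ 87.3.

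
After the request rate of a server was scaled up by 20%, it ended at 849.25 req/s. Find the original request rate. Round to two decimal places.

The overall multiplier applied was 1.2.
So the original request rate was 849.25 ÷ 1.2 ≈ 707.71 req/s.

707.71 req/s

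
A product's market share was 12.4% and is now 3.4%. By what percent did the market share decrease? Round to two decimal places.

The change is 3.4 − 12.4 = -9.0 percentage points.
Relative to the original 12.4%, that is -9.0 ÷ 12.4 ≈ -72.58%.
So the market share fell by 72.58%.

72.58%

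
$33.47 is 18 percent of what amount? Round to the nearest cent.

$185.94

$33.47 ÷ 0.18 ≈ $185.94.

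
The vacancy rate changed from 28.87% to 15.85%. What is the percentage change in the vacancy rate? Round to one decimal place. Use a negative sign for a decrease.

-45.1%

The change is 15.85 − 28.87 = -13.02 percentage points.
Relative to the original 28.87%, that is -13.02 ÷ 28.87 ≈ -45.1%.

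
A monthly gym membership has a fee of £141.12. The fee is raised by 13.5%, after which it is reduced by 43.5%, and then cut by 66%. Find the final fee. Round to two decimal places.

£30.77

Each change multiplies by a factor: 1.135 × 0.565 × 0.34 = 0.2180335.
£141.12 × 0.2180335 = £30.76888752 ≈ £30.77.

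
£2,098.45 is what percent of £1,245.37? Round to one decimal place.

168.5%

£2,098.45 ÷ £1,245.37 ≈ 168.5%.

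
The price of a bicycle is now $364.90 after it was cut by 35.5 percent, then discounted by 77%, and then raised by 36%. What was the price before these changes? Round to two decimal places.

The overall multiplier applied was 0.645 × 0.23 × 1.36 = 0.201756.
So the original price was $364.90 ÷ 0.201756 ≈ $1808.62.

$1808.62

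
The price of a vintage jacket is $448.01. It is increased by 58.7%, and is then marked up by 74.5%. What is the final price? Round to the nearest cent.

$1240.68

Each change multiplies by a factor: 1.587 × 1.745 = 2.769315.
$448.01 × 2.769315 = $1240.68081315 ≈ $1240.68.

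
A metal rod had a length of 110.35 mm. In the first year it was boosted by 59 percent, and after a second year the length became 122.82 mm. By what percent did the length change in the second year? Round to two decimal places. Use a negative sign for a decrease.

-30.00%

After the first year: 110.35 × 1.59 = 175.4565.
Second-year multiplier: 122.82 ÷ 175.4565 ≈ 0.700003.
That is a change of -30.00%.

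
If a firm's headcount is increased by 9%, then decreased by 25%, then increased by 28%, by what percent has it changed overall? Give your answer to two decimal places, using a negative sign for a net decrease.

The combined multiplier is 1.09 × 0.75 × 1.28 = 1.0464.
That corresponds to an increase of 4.64%.

4.64%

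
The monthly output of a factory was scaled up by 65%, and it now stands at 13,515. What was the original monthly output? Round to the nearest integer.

The overall multiplier applied was 1.65.
So the original monthly output was 13,515 ÷ 1.65 ≈ 8,191.

8,191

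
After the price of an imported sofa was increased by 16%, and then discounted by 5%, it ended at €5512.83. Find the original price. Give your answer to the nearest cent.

Undoing the 5% decrease: €5512.83 ÷ 0.95 ≈ €5802.978947.
Undoing the 16% increase: €5802.978947 ÷ 1.16 ≈ €5002.57.

€5002.57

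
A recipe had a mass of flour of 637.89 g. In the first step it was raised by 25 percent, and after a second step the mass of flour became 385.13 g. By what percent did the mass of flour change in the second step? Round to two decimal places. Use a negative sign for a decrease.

After the first step: 637.89 × 1.25 = 797.3625.
Second-step multiplier: 385.13 ÷ 797.3625 ≈ 0.483005.
That is a change of -51.70%.

-51.70%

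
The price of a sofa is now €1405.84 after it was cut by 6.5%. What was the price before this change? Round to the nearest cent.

€1503.57

The overall multiplier applied was 0.935.
So the original price was €1405.84 ÷ 0.935 ≈ €1503.57.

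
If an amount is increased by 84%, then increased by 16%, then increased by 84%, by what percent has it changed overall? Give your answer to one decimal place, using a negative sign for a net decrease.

292.7%

The combined multiplier is 1.84 × 1.16 × 1.84 = 3.927296.
That corresponds to an increase of 292.7%.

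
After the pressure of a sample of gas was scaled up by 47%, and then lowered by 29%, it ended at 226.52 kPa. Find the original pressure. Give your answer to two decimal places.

The overall multiplier applied was 1.47 × 0.71 = 1.0437.
So the original pressure was 226.52 ÷ 1.0437 ≈ 217.04 kPa.

217.04 kPa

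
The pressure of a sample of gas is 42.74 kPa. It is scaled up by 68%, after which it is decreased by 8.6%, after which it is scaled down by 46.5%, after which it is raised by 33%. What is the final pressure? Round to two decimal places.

46.70 kPa

After the 68% increase: 42.74 × 1.68 = 71.8032.
After the 8.6% decrease: 71.8032 × 0.914 = 65.6281248.
Apply the 46.5% decrease: 65.6281248 × 0.535 = 35.111046768.
33% increase: 35.111046768 × 1.33 = 46.69769220144 ≈ 46.70.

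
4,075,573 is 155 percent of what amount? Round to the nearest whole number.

2,629,402

4,075,573 ÷ 1.55 ≈ 2,629,402.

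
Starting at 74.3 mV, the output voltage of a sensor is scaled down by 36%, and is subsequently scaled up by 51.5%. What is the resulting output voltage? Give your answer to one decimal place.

36% decrease: 74.3 × 0.64 = 47.552.
51.5% increase: 47.552 × 1.515 = 72.04128 ≈ 72.0.

72.0 mV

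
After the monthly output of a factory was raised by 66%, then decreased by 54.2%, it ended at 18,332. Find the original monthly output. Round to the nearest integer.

24,112

The overall multiplier applied was 1.66 × 0.458 = 0.76028.
So the original monthly output was 18,332 ÷ 0.76028 ≈ 24,112.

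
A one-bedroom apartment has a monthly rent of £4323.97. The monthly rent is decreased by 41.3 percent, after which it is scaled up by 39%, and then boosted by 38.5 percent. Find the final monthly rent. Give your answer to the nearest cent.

£4886.36

Each change multiplies by a factor: 0.587 × 1.39 × 1.385 = 1.13006305.
£4323.97 × 1.13006305 = £4886.3587263085 ≈ £4886.36.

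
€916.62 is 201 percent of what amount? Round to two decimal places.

€456.03

€916.62 ÷ 2.01 ≈ €456.03.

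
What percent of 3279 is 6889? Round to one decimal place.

6889 ÷ 3279 ≈ 210.1%.

210.1%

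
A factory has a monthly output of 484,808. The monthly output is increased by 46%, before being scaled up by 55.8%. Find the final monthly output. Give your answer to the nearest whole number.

Each change multiplies by a factor: 1.46 × 1.558 = 2.27468.
484,808 × 2.27468 = 1102783.06144 ≈ 1,102,783.

1,102,783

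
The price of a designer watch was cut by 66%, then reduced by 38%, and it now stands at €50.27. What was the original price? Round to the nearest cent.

Undoing the 38% decrease: €50.27 ÷ 0.62 ≈ €81.080645.
Undoing the 66% decrease: €81.080645 ÷ 0.34 ≈ €238.47.

€238.47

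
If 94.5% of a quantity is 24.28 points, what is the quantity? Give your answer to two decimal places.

25.69 points

24.28 points ÷ 0.945 ≈ 25.69 points.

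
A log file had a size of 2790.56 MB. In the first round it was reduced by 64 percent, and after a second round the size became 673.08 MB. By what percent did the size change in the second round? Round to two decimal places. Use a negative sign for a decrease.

After the first round: 2790.56 × 0.36 = 1004.6016.
Second-round multiplier: 673.08 ÷ 1004.6016 ≈ 0.669997.
That is a change of -33.00%.

-33.00%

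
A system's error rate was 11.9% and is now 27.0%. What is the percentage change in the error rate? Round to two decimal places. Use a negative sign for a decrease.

126.89%

The change is 27.0 − 11.9 = 15.1 percentage points.
Relative to the original 11.9%, that is 15.1 ÷ 11.9 ≈ 126.89%.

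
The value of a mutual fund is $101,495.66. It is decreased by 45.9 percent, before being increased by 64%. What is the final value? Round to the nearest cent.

45.9% decrease: $101,495.66 × 0.541 = $54909.15206.
After the 64% increase: $54909.15206 × 1.64 = $90051.0093784 ≈ $90,051.01.

$90,051.01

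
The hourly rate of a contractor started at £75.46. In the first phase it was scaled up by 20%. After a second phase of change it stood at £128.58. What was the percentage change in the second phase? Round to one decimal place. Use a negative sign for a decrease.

42.0%

After the first phase: £75.46 × 1.2 = £90.552.
Second-phase multiplier: £128.58 ÷ £90.552 ≈ 1.41996.
That is a change of 42.0%.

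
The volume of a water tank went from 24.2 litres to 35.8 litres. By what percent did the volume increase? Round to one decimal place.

47.9%

Change: 35.8 − 24.2 = 11.6.
Relative to the original: 11.6 ÷ 24.2 ≈ 47.9%.
So the volume increased by 47.9%.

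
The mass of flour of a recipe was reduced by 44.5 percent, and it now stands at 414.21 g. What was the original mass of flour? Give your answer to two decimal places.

746.32 g

The overall multiplier applied was 0.555.
So the original mass of flour was 414.21 ÷ 0.555 ≈ 746.32 g.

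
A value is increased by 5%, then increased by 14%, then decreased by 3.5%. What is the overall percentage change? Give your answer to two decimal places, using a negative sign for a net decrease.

The combined multiplier is 1.05 × 1.14 × 0.965 = 1.155105.
That corresponds to an increase of 15.51%.

15.51%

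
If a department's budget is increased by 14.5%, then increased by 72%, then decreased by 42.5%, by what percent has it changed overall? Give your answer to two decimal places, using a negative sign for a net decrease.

A 14.5% increase multiplies by 1.145.
Then a 72% increase: 1.145 × 1.72 = 1.9694.
Then a 42.5% decrease: 1.9694 × 0.575 = 1.132405.
Overall factor 1.132405, i.e. 13.24%.

13.24%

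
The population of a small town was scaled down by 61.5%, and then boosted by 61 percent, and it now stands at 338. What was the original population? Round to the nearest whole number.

545

The overall multiplier applied was 0.385 × 1.61 = 0.61985.
So the original population was 338 ÷ 0.61985 ≈ 545.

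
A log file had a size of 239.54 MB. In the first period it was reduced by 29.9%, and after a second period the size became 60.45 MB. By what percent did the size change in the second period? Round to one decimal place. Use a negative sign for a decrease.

After the first period: 239.54 × 0.701 = 167.91754.
Second-period multiplier: 60.45 ÷ 167.91754 ≈ 0.36.
That is a change of -64.0%.

-64.0%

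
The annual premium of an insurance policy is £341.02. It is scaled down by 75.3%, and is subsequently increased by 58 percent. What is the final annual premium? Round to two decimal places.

Each change multiplies by a factor: 0.247 × 1.58 = 0.39026.
£341.02 × 0.39026 = £133.0864652 ≈ £133.09.

£133.09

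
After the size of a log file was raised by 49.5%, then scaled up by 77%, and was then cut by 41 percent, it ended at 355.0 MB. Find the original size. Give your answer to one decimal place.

Undoing the 41% decrease: 355.0 ÷ 0.59 ≈ 601.694915.
Undoing the 77% increase: 601.694915 ÷ 1.77 ≈ 339.94063.
Undoing the 49.5% increase: 339.94063 ÷ 1.495 ≈ 227.4 MB.

227.4 MB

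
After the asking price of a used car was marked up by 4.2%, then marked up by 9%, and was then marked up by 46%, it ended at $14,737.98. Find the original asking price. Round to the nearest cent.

The overall multiplier applied was 1.042 × 1.09 × 1.46 = 1.6582388.
So the original asking price was $14,737.98 ÷ 1.6582388 ≈ $8,887.73.

$8,887.73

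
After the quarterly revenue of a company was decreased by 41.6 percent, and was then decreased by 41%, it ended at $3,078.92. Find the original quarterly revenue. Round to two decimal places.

Undoing the 41% decrease: $3,078.92 ÷ 0.59 ≈ $5218.508475.
Undoing the 41.6% decrease: $5218.508475 ÷ 0.584 ≈ $8,935.80.

$8,935.80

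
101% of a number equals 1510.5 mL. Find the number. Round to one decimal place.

1495.5 mL

1510.5 mL ÷ 1.01 ≈ 1495.5 mL.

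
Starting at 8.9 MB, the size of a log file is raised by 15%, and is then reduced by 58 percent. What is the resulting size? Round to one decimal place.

After the 15% increase: 8.9 × 1.15 = 10.235.
Apply the 58% decrease: 10.235 × 0.42 = 4.2987 ≈ 4.3.

4.3 MB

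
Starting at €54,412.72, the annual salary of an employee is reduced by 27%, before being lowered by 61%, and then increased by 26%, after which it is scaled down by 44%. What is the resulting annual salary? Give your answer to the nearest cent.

After the 27% decrease: €54,412.72 × 0.73 = €39721.2856.
After the 61% decrease: €39721.2856 × 0.39 = €15491.301384.
After the 26% increase: €15491.301384 × 1.26 = €19519.03974384.
44% decrease: €19519.03974384 × 0.56 = €10930.6622565504 ≈ €10,930.66.

€10,930.66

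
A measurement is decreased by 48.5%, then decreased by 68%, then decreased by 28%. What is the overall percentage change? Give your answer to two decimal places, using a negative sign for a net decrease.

A 48.5% decrease multiplies by 0.515.
Then a 68% decrease: 0.515 × 0.32 = 0.1648.
Then a 28% decrease: 0.1648 × 0.72 = 0.118656.
Overall factor 0.118656, i.e. -88.13%.

-88.13%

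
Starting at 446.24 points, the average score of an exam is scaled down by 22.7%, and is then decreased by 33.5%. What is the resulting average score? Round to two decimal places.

22.7% decrease: 446.24 × 0.773 = 344.94352.
Apply the 33.5% decrease: 344.94352 × 0.665 = 229.3874408 ≈ 229.39.

229.39 points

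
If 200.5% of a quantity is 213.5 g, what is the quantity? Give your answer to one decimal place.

106.5 g

213.5 g ÷ 2.005 ≈ 106.5 g.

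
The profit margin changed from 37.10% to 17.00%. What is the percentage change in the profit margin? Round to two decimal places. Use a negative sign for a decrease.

The change is 17.00 − 37.10 = -20.10 percentage points.
Relative to the original 37.10%, that is -20.10 ÷ 37.10 ≈ -54.18%.

-54.18%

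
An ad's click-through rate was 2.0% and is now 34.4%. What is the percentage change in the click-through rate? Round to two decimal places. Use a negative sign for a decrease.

1620.00%

The change is 34.4 − 2.0 = 32.4 percentage points.
Relative to the original 2.0%, that is 32.4 ÷ 2.0 = 1620.00%.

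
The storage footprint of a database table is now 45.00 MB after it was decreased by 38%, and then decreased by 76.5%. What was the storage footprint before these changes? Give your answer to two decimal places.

308.85 MB

Undoing the 76.5% decrease: 45.00 ÷ 0.235 ≈ 191.489362.
Undoing the 38% decrease: 191.489362 ÷ 0.62 ≈ 308.85 MB.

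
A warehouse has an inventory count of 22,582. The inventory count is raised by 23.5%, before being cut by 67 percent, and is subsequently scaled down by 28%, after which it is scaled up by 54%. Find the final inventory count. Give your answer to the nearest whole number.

Apply the 23.5% increase: 22,582 × 1.235 = 27888.77.
After the 67% decrease: 27888.77 × 0.33 = 9203.2941.
28% decrease: 9203.2941 × 0.72 = 6626.371752.
54% increase: 6626.371752 × 1.54 = 10204.61249808 ≈ 10,205.

10,205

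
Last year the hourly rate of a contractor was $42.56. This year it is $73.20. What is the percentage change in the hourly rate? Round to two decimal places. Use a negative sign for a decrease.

71.99%

Change: $73.20 − $42.56 = $30.64.
Relative to the original: $30.64 ÷ $42.56 ≈ 71.99%.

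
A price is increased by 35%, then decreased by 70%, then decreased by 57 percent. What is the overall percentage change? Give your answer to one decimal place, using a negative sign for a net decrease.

-82.6%

A 35% increase multiplies by 1.35.
Then a 70% decrease: 1.35 × 0.3 = 0.405.
Then a 57% decrease: 0.405 × 0.43 = 0.17415.
Overall factor 0.17415, i.e. -82.6%.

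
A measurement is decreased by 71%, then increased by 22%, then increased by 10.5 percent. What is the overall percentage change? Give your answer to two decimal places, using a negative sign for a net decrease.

The combined multiplier is 0.29 × 1.22 × 1.105 = 0.390949.
That corresponds to a decrease of 60.91%.

-60.91%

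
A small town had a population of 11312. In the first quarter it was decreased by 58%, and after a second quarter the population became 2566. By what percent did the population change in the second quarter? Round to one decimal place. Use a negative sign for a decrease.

After the first quarter: 11312 × 0.42 = 4751.04.
Second-quarter multiplier: 2566 ÷ 4751.04 ≈ 0.54009.
That is a change of -46.0%.

-46.0%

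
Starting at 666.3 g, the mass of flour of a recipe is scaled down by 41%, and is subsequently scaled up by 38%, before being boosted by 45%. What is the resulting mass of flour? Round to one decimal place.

786.6 g

41% decrease: 666.3 × 0.59 = 393.117.
Apply the 38% increase: 393.117 × 1.38 = 542.50146.
45% increase: 542.50146 × 1.45 = 786.627117 ≈ 786.6.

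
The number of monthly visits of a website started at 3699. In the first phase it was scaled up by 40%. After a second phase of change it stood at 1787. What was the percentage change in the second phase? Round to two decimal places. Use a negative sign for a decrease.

After the first phase: 3699 × 1.4 = 5178.6.
Second-phase multiplier: 1787 ÷ 5178.6 ≈ 0.345074.
That is a change of -65.49%.

-65.49%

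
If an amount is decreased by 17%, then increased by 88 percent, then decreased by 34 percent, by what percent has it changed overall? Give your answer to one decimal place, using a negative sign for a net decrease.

3.0%

The combined multiplier is 0.83 × 1.88 × 0.66 = 1.029864.
That corresponds to an increase of 3.0%.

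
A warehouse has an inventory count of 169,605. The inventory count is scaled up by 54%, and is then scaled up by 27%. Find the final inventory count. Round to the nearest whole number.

Each change multiplies by a factor: 1.54 × 1.27 = 1.9558.
169,605 × 1.9558 = 331713.459 ≈ 331,713.

331,713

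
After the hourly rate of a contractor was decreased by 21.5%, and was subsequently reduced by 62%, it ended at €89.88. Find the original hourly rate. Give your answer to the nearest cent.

€301.31

The overall multiplier applied was 0.785 × 0.38 = 0.2983.
So the original hourly rate was €89.88 ÷ 0.2983 ≈ €301.31.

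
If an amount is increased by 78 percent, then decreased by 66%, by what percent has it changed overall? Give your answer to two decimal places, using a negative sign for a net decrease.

-39.48%

A 78% increase multiplies by 1.78.
Then a 66% decrease: 1.78 × 0.34 = 0.6052.
Overall factor 0.6052, i.e. -39.48%.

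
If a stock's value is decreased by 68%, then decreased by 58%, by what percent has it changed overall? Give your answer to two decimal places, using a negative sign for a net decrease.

-86.56%

The combined multiplier is 0.32 × 0.42 = 0.1344.
That corresponds to a decrease of 86.56%.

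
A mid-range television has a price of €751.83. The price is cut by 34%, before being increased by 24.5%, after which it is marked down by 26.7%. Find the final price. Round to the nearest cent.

After the 34% decrease: €751.83 × 0.66 = €496.2078.
24.5% increase: €496.2078 × 1.245 = €617.778711.
Apply the 26.7% decrease: €617.778711 × 0.733 = €452.831795163 ≈ €452.83.

€452.83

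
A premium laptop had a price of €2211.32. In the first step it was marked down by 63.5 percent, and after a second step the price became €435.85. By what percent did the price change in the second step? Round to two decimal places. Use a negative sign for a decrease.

-46.00%

After the first step: €2211.32 × 0.365 = €807.1318.
Second-step multiplier: €435.85 ÷ €807.1318 ≈ 0.539999.
That is a change of -46.00%.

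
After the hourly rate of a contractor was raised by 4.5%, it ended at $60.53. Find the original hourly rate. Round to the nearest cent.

The overall multiplier applied was 1.045.
So the original hourly rate was $60.53 ÷ 1.045 ≈ $57.92.

$57.92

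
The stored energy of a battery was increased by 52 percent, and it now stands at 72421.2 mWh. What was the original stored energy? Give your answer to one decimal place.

47645.5 mWh

The overall multiplier applied was 1.52.
So the original stored energy was 72421.2 ÷ 1.52 ≈ 47645.5 mWh.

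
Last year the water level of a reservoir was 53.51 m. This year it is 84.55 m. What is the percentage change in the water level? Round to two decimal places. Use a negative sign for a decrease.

Change: 84.55 − 53.51 = 31.04.
Relative to the original: 31.04 ÷ 53.51 ≈ 58.01%.

58.01%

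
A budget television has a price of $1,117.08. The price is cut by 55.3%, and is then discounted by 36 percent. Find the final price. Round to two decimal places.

Each change multiplies by a factor: 0.447 × 0.64 = 0.28608.
$1,117.08 × 0.28608 = $319.5742464 ≈ $319.57.

$319.57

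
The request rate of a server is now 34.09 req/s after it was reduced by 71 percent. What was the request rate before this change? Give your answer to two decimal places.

117.55 req/s

The overall multiplier applied was 0.29.
So the original request rate was 34.09 ÷ 0.29 ≈ 117.55 req/s.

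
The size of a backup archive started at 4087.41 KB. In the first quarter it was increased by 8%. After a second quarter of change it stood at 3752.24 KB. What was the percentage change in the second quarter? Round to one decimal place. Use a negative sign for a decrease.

After the first quarter: 4087.41 × 1.08 = 4414.4028.
Second-quarter multiplier: 3752.24 ÷ 4414.4028 ≈ 0.85.
That is a change of -15.0%.

-15.0%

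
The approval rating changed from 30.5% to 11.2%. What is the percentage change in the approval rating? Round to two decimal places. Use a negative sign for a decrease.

The change is 11.2 − 30.5 = -19.3 percentage points.
Relative to the original 30.5%, that is -19.3 ÷ 30.5 ≈ -63.28%.

-63.28%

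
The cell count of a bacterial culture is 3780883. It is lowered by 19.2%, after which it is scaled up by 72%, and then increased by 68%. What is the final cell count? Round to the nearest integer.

8827594

Each change multiplies by a factor: 0.808 × 1.72 × 1.68 = 2.3347968.
3780883 × 2.3347968 = 8827593.5295744 ≈ 8827594.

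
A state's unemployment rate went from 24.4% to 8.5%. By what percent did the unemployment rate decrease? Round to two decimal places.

The change is 8.5 − 24.4 = -15.9 percentage points.
Relative to the original 24.4%, that is -15.9 ÷ 24.4 ≈ -65.16%.
So the unemployment rate fell by 65.16%.

65.16%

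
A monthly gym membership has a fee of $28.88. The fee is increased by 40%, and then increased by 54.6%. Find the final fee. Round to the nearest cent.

$62.51

After the 40% increase: $28.88 × 1.4 = $40.432.
54.6% increase: $40.432 × 1.546 = $62.507872 ≈ $62.51.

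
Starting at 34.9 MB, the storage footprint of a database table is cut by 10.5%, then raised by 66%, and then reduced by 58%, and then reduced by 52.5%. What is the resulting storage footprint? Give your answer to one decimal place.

Each change multiplies by a factor: 0.895 × 1.66 × 0.42 × 0.475 = 0.29639715.
34.9 × 0.29639715 = 10.344260535 ≈ 10.3.

10.3 MB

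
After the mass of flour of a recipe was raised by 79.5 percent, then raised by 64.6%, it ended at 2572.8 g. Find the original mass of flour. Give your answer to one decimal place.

870.8 g

Undoing the 64.6% increase: 2572.8 ÷ 1.646 ≈ 1563.061968.
Undoing the 79.5% increase: 1563.061968 ÷ 1.795 ≈ 870.8 g.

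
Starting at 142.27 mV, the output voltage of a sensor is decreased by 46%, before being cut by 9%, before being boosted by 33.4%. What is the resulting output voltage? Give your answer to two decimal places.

Apply the 46% decrease: 142.27 × 0.54 = 76.8258.
After the 9% decrease: 76.8258 × 0.91 = 69.911478.
33.4% increase: 69.911478 × 1.334 = 93.261911652 ≈ 93.26.

93.26 mV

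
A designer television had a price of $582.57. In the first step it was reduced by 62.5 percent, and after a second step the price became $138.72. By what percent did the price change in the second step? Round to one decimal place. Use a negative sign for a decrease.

-36.5%

After the first step: $582.57 × 0.375 = $218.46375.
Second-step multiplier: $138.72 ÷ $218.46375 ≈ 0.63498.
That is a change of -36.5%.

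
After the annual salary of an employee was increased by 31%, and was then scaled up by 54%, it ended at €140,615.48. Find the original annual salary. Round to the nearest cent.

The overall multiplier applied was 1.31 × 1.54 = 2.0174.
So the original annual salary was €140,615.48 ÷ 2.0174 ≈ €69,701.34.

€69,701.34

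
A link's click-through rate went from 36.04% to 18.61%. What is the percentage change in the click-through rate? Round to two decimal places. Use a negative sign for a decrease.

The change is 18.61 − 36.04 = -17.43 percentage points.
Relative to the original 36.04%, that is -17.43 ÷ 36.04 ≈ -48.36%.

-48.36%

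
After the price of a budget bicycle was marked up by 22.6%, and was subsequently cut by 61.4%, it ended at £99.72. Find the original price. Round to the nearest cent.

The overall multiplier applied was 1.226 × 0.386 = 0.473236.
So the original price was £99.72 ÷ 0.473236 ≈ £210.72.

£210.72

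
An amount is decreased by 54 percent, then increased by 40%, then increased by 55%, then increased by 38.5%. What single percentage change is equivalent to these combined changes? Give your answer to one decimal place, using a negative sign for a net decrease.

38.3%

The combined multiplier is 0.46 × 1.4 × 1.55 × 1.385 = 1.382507.
That corresponds to an increase of 38.3%.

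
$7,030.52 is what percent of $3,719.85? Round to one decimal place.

189.0%

$7,030.52 ÷ $3,719.85 ≈ 189.0%.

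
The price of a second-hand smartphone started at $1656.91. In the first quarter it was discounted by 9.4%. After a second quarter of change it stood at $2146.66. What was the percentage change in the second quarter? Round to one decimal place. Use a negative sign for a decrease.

After the first quarter: $1656.91 × 0.906 = $1501.16046.
Second-quarter multiplier: $2146.66 ÷ $1501.16046 ≈ 1.43.
That is a change of 43.0%.

43.0%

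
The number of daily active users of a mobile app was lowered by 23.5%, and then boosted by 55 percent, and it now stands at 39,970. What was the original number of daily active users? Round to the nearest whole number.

33,709

Undoing the 55% increase: 39,970 ÷ 1.55 ≈ 25787.096774.
Undoing the 23.5% decrease: 25787.096774 ÷ 0.765 ≈ 33,709.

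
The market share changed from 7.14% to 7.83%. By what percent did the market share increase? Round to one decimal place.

9.7%

The change is 7.83 − 7.14 = 0.69 percentage points.
Relative to the original 7.14%, that is 0.69 ÷ 7.14 ≈ 9.7%.
So the market share rose by 9.7%.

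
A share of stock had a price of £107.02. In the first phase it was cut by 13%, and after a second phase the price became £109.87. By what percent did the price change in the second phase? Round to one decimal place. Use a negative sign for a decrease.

18.0%

After the first phase: £107.02 × 0.87 = £93.1074.
Second-phase multiplier: £109.87 ÷ £93.1074 ≈ 1.18004.
That is a change of 18.0%.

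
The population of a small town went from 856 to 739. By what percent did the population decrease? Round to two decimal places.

Change: 739 − 856 = -117.
Relative to the original: -117 ÷ 856 ≈ -13.67%.
So the population decreased by 13.67%.

13.67%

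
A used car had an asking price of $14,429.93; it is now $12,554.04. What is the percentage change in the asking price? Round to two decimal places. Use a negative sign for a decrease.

Change: $12,554.04 − $14,429.93 = -$1,875.89.
Relative to the original: -$1,875.89 ÷ $14,429.93 ≈ -13.00%.

-13.00%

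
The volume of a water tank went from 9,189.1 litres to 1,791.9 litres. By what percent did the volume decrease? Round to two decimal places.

Change: 1,791.9 − 9,189.1 = -7,397.2.
Relative to the original: -7,397.2 ÷ 9,189.1 ≈ -80.50%.
So the volume decreased by 80.50%.

80.50%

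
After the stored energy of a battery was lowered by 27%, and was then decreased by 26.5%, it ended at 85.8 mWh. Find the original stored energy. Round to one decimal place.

159.9 mWh

Undoing the 26.5% decrease: 85.8 ÷ 0.735 ≈ 116.734694.
Undoing the 27% decrease: 116.734694 ÷ 0.73 ≈ 159.9 mWh.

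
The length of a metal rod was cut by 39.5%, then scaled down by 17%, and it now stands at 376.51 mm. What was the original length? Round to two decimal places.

Undoing the 17% decrease: 376.51 ÷ 0.83 ≈ 453.626506.
Undoing the 39.5% decrease: 453.626506 ÷ 0.605 ≈ 749.80 mm.

749.80 mm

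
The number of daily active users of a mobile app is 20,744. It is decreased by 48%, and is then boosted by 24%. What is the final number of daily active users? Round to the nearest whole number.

48% decrease: 20,744 × 0.52 = 10786.88.
After the 24% increase: 10786.88 × 1.24 = 13375.7312 ≈ 13,376.

13,376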